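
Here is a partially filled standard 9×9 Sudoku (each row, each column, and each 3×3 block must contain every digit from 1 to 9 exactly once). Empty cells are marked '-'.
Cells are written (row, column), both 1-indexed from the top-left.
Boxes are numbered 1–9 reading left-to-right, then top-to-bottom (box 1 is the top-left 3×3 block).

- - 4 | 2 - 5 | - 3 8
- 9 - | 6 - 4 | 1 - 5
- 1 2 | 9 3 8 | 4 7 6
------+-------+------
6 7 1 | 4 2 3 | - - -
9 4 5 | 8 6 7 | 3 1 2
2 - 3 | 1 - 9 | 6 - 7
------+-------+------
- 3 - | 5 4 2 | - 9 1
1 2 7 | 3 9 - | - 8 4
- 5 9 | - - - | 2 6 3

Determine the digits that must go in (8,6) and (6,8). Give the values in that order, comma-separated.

6,4

For (8,6):
  Row 8 already contains {1, 2, 3, 4, 7, 8, 9}.
  Column 6 already contains {2, 3, 4, 5, 7, 8, 9}.
  Its 3×3 block (box 8) already contains {2, 3, 4, 5, 9}.
  The only value from 1–9 not eliminated is 6, so (8,6) = 6.
For (6,8):
  Consider where 4 can go in row 6.
  (6,2) is out (column 2 already has a 4).
  (6,5) is out (column 5 already has a 4).
  So the only cell in row 6 that can hold 4 is (6,8).
  So (6,8) = 4.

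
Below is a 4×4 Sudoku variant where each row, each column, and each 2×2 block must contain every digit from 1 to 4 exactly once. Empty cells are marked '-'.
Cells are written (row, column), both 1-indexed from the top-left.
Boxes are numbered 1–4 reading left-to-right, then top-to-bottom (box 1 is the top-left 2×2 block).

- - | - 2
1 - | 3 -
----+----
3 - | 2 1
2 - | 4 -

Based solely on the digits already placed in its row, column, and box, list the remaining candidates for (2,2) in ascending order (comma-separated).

Row 2 already contains {1, 3}.
Column 2 already contains {}.
Its 2×2 block (box 1) already contains {1}.
Removing those from 1–4 leaves {2, 4} as the candidates for (2,2).

2,4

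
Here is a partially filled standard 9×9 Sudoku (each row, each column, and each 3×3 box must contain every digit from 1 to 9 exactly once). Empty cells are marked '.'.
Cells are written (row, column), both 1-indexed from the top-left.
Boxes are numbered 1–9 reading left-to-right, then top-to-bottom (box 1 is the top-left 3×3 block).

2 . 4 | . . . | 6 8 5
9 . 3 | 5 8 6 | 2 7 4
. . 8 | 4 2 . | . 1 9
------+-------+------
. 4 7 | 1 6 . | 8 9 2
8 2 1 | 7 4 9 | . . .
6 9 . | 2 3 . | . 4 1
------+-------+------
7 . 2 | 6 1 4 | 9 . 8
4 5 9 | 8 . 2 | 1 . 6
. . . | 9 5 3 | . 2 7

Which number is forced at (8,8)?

3

Row 8 already contains {1, 2, 4, 5, 6, 8, 9}.
Column 8 already contains {1, 2, 4, 7, 8, 9}.
Its 3×3 block (box 9) already contains {1, 2, 6, 7, 8, 9}.
The only value from 1–9 not eliminated is 3, so (8,8) = 3.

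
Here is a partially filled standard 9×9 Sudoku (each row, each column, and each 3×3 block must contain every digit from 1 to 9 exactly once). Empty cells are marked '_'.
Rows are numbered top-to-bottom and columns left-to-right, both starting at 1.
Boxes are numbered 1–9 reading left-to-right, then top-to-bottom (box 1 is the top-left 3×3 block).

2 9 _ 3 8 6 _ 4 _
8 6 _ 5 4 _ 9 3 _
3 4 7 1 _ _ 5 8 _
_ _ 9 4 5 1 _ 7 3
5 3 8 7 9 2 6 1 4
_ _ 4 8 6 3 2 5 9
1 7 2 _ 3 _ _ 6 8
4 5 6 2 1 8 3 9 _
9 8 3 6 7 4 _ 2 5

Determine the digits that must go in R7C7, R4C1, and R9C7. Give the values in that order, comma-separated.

For R7C7:
  Row 7 already contains {1, 2, 3, 6, 7, 8}.
  Column 7 already contains {2, 3, 5, 6, 9}.
  Its 3×3 block (box 9) already contains {2, 3, 5, 6, 8, 9}.
  The only value from 1–9 not eliminated is 4, so R7C7 = 4.
For R4C1:
  Row 4 already contains {1, 3, 4, 5, 7, 9}.
  Column 1 already contains {1, 2, 3, 4, 5, 8, 9}.
  Its 3×3 block (box 4) already contains {3, 4, 5, 8, 9}.
  The only value from 1–9 not eliminated is 6, so R4C1 = 6.
For R9C7:
  Row 9 already contains {2, 3, 4, 5, 6, 7, 8, 9}.
  Column 7 already contains {2, 3, 5, 6, 9}.
  Its 3×3 block (box 9) already contains {2, 3, 5, 6, 8, 9}.
  The only value from 1–9 not eliminated is 1, so R9C7 = 1.

4,6,1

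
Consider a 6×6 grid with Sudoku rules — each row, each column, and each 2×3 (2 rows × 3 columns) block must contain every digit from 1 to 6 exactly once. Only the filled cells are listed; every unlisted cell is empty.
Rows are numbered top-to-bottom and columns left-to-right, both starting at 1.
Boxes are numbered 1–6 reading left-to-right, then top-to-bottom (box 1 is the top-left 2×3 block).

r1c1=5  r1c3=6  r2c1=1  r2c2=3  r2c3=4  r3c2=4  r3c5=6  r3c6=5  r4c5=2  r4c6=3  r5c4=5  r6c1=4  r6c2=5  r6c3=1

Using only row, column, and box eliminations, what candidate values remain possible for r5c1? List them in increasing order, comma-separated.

2,3,6

Row 5 already contains {5}.
Column 1 already contains {1, 4, 5}.
Its 2×3 block (box 5) already contains {1, 4, 5}.
Removing those from 1–6 leaves {2, 3, 6} as the candidates for r5c1.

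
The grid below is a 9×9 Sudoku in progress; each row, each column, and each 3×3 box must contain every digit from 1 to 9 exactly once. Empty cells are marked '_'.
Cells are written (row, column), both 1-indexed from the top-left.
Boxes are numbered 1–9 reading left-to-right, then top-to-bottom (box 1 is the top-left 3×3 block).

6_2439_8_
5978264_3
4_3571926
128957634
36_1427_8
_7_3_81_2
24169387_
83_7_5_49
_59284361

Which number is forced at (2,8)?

Row 2 already contains {2, 3, 4, 5, 6, 7, 8, 9}.
Column 8 already contains {2, 3, 4, 6, 7, 8}.
Its 3×3 block (box 3) already contains {2, 3, 4, 6, 8, 9}.
The only value from 1–9 not eliminated is 1, so (2,8) = 1.

1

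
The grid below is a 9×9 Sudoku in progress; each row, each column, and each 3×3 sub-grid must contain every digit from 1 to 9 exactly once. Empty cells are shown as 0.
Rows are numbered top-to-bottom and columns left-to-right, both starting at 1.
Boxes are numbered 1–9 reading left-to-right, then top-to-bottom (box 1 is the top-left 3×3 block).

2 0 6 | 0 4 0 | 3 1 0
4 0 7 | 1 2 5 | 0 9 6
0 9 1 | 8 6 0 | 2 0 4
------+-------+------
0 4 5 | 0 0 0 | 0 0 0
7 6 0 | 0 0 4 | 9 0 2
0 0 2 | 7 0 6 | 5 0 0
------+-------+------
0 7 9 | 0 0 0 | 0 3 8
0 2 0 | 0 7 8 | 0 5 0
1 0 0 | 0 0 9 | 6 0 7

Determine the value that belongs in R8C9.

Cell R8C9 itself could take any of {1, 9} by direct elimination.
Consider where 9 can go in row 8.
R8C1 is out (box 7 already has a 9).
R8C3 is out (column 3 already has a 9).
R8C4 is out (box 8 already has a 9).
R8C7 is out (column 7 already has a 9).
So the only cell in row 8 that can hold 9 is R8C9.
Therefore R8C9 = 9.

9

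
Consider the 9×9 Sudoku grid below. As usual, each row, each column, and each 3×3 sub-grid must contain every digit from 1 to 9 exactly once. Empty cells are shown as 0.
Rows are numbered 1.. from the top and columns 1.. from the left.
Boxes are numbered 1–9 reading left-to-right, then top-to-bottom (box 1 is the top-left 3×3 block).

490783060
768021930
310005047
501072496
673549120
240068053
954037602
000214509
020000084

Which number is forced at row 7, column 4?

8

Row 7 already contains {2, 3, 4, 5, 6, 7, 9}.
Column 4 already contains {2, 5, 7}.
Its 3×3 block (box 8) already contains {1, 2, 3, 4, 7}.
The only value from 1–9 not eliminated is 8, so row 7, column 4 = 8.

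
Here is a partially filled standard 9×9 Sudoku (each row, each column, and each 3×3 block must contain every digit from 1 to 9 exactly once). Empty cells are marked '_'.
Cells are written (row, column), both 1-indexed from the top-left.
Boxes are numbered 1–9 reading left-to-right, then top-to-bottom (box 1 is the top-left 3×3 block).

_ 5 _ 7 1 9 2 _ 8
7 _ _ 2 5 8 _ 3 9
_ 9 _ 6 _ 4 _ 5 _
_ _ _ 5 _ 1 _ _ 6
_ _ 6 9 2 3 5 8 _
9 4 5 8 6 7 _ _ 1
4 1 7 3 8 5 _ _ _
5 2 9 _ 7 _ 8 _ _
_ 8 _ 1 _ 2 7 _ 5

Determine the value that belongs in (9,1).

Cell (9,1) itself could take any of {3, 6} by direct elimination.
Consider where 6 can go in box 7.
(9,3) is out (column 3 already has a 6).
So the only cell in box 7 that can hold 6 is (9,1).
Therefore (9,1) = 6.

6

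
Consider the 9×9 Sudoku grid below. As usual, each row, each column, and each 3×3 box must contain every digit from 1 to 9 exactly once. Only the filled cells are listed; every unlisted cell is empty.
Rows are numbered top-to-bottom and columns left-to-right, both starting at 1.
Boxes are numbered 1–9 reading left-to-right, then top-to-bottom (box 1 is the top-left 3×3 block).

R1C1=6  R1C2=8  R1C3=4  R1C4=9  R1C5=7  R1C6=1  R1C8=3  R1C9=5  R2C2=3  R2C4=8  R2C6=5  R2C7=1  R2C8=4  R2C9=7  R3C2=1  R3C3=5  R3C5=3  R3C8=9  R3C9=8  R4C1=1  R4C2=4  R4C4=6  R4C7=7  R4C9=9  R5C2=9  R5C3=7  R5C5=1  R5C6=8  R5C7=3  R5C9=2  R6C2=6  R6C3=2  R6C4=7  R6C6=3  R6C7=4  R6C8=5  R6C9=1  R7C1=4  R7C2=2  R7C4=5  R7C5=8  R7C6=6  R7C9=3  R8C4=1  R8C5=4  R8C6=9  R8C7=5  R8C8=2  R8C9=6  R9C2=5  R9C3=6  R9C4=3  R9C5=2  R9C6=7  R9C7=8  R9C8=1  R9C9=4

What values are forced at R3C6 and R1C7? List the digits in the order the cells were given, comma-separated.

For R3C6:
  Consider where 4 can go in column 6.
  R4C6 is out (row 4 already has a 4).
  So the only cell in column 6 that can hold 4 is R3C6.
  So R3C6 = 4.
For R1C7:
  Row 1 already contains {1, 3, 4, 5, 6, 7, 8, 9}.
  Column 7 already contains {1, 3, 4, 5, 7, 8}.
  Its 3×3 block (box 3) already contains {1, 3, 4, 5, 7, 8, 9}.
  The only value from 1–9 not eliminated is 2, so R1C7 = 2.

4,2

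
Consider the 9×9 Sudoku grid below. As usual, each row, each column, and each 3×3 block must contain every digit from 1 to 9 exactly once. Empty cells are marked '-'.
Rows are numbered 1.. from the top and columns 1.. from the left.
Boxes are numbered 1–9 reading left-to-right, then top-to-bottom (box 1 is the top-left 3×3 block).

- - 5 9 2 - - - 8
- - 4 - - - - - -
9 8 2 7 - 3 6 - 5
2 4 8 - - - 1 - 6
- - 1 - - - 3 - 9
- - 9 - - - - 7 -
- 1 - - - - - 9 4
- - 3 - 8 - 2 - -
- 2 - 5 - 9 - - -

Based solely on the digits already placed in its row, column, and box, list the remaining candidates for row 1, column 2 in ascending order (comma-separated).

3,6,7

Row 1 already contains {2, 5, 8, 9}.
Column 2 already contains {1, 2, 4, 8}.
Its 3×3 block (box 1) already contains {2, 4, 5, 8, 9}.
Removing those from 1–9 leaves {3, 6, 7} as the candidates for row 1, column 2.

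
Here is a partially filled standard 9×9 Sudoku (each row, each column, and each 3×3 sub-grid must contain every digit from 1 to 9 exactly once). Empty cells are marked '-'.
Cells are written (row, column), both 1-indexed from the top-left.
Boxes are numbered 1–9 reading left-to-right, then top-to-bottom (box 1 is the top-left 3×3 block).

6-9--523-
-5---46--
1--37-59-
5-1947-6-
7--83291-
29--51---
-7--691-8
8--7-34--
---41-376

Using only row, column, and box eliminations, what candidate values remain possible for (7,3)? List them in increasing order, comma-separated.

Row 7 already contains {1, 6, 7, 8, 9}.
Column 3 already contains {1, 9}.
Its 3×3 block (box 7) already contains {7, 8}.
Removing those from 1–9 leaves {2, 3, 4, 5} as the candidates for (7,3).

2,3,4,5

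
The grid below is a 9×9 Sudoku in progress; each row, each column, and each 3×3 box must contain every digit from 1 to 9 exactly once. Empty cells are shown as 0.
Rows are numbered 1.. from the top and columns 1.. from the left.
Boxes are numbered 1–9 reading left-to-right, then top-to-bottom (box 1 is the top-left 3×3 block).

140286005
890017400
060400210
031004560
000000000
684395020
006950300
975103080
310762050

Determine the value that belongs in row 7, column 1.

4

Cell row 7, column 1 itself could take any of {2, 4} by direct elimination.
Consider where 4 can go in column 1.
row 3, column 1 is out (row 3 already has a 4).
row 4, column 1 is out (row 4 already has a 4).
row 5, column 1 is out (box 4 already has a 4).
So the only cell in column 1 that can hold 4 is row 7, column 1.
Therefore row 7, column 1 = 4.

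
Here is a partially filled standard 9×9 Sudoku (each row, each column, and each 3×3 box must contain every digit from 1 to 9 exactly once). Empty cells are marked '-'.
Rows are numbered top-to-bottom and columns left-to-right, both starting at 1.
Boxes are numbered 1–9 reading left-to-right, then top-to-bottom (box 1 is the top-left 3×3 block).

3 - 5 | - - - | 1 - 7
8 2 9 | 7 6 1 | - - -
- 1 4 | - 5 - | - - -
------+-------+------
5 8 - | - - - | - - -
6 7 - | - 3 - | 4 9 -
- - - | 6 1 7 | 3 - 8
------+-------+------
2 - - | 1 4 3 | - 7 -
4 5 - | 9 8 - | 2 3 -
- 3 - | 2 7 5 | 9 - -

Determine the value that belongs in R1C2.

6

Row 1 already contains {1, 3, 5, 7}.
Column 2 already contains {1, 2, 3, 5, 7, 8}.
Its 3×3 block (box 1) already contains {1, 2, 3, 4, 5, 8, 9}.
The only value from 1–9 not eliminated is 6, so R1C2 = 6.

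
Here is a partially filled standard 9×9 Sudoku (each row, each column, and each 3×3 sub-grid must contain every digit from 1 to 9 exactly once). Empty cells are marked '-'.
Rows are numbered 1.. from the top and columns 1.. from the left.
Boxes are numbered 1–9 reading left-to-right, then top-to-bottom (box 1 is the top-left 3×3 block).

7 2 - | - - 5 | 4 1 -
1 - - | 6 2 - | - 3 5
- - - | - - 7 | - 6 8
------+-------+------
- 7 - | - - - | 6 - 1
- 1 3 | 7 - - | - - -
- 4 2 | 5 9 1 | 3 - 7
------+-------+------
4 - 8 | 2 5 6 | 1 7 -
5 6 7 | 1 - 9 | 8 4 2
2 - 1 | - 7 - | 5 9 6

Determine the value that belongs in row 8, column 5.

3

Row 8 already contains {1, 2, 4, 5, 6, 7, 8, 9}.
Column 5 already contains {2, 5, 7, 9}.
Its 3×3 block (box 8) already contains {1, 2, 5, 6, 7, 9}.
The only value from 1–9 not eliminated is 3, so row 8, column 5 = 3.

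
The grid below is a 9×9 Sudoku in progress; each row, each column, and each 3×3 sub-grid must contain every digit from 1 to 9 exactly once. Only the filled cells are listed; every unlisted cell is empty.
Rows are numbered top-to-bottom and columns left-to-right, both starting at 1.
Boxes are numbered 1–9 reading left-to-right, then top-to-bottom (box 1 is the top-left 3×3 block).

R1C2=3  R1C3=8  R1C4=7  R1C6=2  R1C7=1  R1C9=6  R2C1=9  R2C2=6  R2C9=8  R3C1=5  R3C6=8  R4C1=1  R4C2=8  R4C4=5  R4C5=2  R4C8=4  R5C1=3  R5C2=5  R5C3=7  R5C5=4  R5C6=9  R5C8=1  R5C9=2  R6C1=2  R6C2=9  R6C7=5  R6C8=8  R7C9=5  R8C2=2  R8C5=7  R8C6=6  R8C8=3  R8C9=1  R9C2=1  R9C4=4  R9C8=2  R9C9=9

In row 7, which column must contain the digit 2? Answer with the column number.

Consider where 2 can go in row 7.
R7C1 is out (column 1 already has a 2). R7C2 is out (column 2 already has a 2). R7C3 is out (box 7 already has a 2). R7C5 is out (column 5 already has a 2). The remaining empty cells in row 7 are similarly blocked.
So the only cell in row 7 that can hold 2 is R7C4.
That is column 4.

4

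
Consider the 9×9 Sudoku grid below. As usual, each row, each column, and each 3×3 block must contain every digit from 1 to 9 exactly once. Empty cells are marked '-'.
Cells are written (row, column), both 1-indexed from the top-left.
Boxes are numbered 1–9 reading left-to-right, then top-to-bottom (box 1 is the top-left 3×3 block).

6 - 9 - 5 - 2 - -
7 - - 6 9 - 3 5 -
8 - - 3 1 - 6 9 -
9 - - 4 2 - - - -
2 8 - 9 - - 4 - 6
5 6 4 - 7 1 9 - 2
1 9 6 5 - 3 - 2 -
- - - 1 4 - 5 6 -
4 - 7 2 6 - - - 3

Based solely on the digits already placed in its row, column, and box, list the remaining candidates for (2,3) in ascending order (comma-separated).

Row 2 already contains {3, 5, 6, 7, 9}.
Column 3 already contains {4, 6, 7, 9}.
Its 3×3 block (box 1) already contains {6, 7, 8, 9}.
Removing those from 1–9 leaves {1, 2} as the candidates for (2,3).

1,2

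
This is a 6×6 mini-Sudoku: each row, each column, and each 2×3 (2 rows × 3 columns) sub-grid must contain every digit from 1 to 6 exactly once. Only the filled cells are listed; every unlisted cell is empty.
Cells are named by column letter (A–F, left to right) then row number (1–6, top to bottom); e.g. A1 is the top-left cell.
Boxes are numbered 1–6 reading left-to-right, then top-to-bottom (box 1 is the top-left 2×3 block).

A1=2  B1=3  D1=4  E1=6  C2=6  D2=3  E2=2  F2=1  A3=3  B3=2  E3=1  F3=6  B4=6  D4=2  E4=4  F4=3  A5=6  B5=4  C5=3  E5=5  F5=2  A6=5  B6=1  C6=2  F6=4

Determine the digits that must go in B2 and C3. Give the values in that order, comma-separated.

For B2:
  Row 2 already contains {1, 2, 3, 6}.
  Column B already contains {1, 2, 3, 4, 6}.
  Its 2×3 block (box 1) already contains {2, 3, 6}.
  The only value from 1–6 not eliminated is 5, so B2 = 5.
For C3:
  Consider where 4 can go in row 3.
  D3 is out (column D already has a 4).
  So the only cell in row 3 that can hold 4 is C3.
  So C3 = 4.

5,4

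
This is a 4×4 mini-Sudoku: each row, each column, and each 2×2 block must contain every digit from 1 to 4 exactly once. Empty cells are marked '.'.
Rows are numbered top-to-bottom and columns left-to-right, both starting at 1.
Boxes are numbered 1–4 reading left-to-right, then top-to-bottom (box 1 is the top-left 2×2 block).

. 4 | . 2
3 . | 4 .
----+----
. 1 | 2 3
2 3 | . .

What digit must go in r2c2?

2

Row 2 already contains {3, 4}.
Column 2 already contains {1, 3, 4}.
Its 2×2 block (box 1) already contains {3, 4}.
The only value from 1–4 not eliminated is 2, so r2c2 = 2.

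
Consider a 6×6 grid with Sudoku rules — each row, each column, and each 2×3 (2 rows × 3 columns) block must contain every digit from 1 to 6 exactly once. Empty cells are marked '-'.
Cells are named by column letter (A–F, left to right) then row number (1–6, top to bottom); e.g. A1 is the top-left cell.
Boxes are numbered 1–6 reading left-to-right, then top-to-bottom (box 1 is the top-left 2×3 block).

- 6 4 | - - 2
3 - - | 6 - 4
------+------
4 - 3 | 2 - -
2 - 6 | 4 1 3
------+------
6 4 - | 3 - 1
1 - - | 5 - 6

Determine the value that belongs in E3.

Cell E3 itself could take any of {5, 6} by direct elimination.
Consider where 6 can go in row 3.
B3 is out (column B already has a 6).
F3 is out (column F already has a 6).
So the only cell in row 3 that can hold 6 is E3.
Therefore E3 = 6.

6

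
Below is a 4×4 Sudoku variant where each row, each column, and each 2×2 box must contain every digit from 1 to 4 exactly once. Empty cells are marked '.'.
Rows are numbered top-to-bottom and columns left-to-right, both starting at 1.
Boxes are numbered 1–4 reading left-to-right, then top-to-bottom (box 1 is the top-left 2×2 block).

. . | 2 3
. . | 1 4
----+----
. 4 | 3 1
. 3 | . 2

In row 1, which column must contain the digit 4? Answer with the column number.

Consider where 4 can go in row 1.
r1c2 is out (column 2 already has a 4).
So the only cell in row 1 that can hold 4 is r1c1.
That is column 1.

1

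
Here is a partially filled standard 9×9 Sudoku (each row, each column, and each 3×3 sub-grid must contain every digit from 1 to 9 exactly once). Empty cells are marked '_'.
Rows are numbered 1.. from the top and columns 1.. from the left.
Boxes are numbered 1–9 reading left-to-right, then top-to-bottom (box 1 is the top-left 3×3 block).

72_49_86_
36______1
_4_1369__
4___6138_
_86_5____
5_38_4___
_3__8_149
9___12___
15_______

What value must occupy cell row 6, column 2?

1

Cell row 6, column 2 itself could take any of {1, 7, 9} by direct elimination.
Consider where 1 can go in box 4.
row 4, column 2 is out (row 4 already has a 1).
row 4, column 3 is out (row 4 already has a 1).
row 5, column 1 is out (column 1 already has a 1).
So the only cell in box 4 that can hold 1 is row 6, column 2.
Therefore row 6, column 2 = 1.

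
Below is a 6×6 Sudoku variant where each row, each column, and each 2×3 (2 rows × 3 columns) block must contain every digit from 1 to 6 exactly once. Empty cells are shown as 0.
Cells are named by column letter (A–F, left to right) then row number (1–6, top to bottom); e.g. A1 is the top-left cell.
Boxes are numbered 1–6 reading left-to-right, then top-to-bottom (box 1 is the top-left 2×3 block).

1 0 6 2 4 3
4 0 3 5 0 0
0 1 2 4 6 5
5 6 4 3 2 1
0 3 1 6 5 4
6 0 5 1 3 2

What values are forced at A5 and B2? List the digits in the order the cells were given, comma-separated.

2,2

For A5:
  Row 5 already contains {1, 3, 4, 5, 6}.
  Column A already contains {1, 4, 5, 6}.
  Its 2×3 block (box 5) already contains {1, 3, 5, 6}.
  The only value from 1–6 not eliminated is 2, so A5 = 2.
For B2:
  Row 2 already contains {3, 4, 5}.
  Column B already contains {1, 3, 6}.
  Its 2×3 block (box 1) already contains {1, 3, 4, 6}.
  The only value from 1–6 not eliminated is 2, so B2 = 2.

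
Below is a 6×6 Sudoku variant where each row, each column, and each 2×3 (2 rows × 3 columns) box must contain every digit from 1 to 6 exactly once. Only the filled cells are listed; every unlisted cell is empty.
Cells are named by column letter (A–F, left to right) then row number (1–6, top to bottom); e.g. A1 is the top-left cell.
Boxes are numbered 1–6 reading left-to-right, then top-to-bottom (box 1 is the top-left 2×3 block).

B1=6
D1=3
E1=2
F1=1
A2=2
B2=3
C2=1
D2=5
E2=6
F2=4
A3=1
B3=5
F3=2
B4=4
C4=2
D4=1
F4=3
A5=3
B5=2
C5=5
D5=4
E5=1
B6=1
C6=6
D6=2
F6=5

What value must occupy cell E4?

Row 4 already contains {1, 2, 3, 4}.
Column E already contains {1, 2, 6}.
Its 2×3 block (box 4) already contains {1, 2, 3}.
The only value from 1–6 not eliminated is 5, so E4 = 5.

5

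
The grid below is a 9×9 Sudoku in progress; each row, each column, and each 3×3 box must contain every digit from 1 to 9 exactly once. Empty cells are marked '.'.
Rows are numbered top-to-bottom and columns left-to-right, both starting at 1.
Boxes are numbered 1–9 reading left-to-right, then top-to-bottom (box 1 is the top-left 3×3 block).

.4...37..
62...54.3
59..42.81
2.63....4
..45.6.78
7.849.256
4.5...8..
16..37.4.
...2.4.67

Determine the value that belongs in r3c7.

6

Row 3 already contains {1, 2, 4, 5, 8, 9}.
Column 7 already contains {2, 4, 7, 8}.
Its 3×3 block (box 3) already contains {1, 3, 4, 7, 8}.
The only value from 1–9 not eliminated is 6, so r3c7 = 6.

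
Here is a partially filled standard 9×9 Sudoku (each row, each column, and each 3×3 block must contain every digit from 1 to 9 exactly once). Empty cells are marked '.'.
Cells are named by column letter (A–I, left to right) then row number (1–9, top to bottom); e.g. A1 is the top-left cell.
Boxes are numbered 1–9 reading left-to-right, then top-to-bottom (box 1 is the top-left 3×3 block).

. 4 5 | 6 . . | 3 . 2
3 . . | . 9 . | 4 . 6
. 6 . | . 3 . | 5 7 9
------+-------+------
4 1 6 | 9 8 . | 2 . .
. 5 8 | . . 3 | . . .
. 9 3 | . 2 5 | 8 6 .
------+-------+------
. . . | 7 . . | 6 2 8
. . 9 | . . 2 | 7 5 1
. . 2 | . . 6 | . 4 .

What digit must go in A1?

9

Cell A1 itself could take any of {1, 7, 8, 9} by direct elimination.
Consider where 9 can go in box 1.
B2 is out (row 2 already has a 9).
C2 is out (row 2 already has a 9).
A3 is out (row 3 already has a 9).
C3 is out (row 3 already has a 9).
So the only cell in box 1 that can hold 9 is A1.
Therefore A1 = 9.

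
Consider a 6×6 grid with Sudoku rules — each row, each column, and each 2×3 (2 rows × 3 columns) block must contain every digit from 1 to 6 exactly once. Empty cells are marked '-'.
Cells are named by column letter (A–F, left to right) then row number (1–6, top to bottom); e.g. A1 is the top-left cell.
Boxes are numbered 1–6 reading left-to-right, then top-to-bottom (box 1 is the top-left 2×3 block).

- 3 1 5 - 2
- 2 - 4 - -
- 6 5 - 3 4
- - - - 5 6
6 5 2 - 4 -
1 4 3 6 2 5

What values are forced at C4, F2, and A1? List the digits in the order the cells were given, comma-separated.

4,3,4

For C4:
  Row 4 already contains {5, 6}.
  Column C already contains {1, 2, 3, 5}.
  Its 2×3 block (box 3) already contains {5, 6}.
  The only value from 1–6 not eliminated is 4, so C4 = 4.
For F2:
  Consider where 3 can go in row 2.
  A2 is out (box 1 already has a 3).
  C2 is out (column C already has a 3).
  E2 is out (column E already has a 3).
  So the only cell in row 2 that can hold 3 is F2.
  So F2 = 3.
For A1:
  Row 1 already contains {1, 2, 3, 5}.
  Column A already contains {1, 6}.
  Its 2×3 block (box 1) already contains {1, 2, 3}.
  The only value from 1–6 not eliminated is 4, so A1 = 4.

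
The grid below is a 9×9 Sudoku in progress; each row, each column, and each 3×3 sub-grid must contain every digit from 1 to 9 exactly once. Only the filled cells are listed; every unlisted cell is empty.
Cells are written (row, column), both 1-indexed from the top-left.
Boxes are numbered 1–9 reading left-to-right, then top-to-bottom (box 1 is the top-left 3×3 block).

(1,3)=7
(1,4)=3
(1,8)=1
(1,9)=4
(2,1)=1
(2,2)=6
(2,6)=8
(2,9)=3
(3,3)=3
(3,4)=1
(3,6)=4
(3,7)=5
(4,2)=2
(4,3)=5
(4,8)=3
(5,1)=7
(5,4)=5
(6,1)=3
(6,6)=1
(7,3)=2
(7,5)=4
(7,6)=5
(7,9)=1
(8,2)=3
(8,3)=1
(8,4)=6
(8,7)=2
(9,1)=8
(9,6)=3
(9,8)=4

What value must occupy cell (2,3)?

4

Cell (2,3) itself could take any of {4, 9} by direct elimination.
Consider where 4 can go in row 2.
(2,4) is out (box 2 already has a 4).
(2,5) is out (column 5 already has a 4).
(2,7) is out (box 3 already has a 4).
(2,8) is out (column 8 already has a 4).
So the only cell in row 2 that can hold 4 is (2,3).
Therefore (2,3) = 4.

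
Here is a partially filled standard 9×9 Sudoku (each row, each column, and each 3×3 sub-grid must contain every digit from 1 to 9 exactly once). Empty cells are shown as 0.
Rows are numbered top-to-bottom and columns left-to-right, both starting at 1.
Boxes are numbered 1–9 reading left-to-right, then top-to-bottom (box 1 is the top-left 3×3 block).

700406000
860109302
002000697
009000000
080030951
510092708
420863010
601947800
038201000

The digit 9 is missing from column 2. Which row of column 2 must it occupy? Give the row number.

Consider where 9 can go in column 2.
r3c2 is out (row 3 already has a 9).
r4c2 is out (row 4 already has a 9).
r8c2 is out (row 8 already has a 9).
So the only cell in column 2 that can hold 9 is r1c2.
That is row 1.

1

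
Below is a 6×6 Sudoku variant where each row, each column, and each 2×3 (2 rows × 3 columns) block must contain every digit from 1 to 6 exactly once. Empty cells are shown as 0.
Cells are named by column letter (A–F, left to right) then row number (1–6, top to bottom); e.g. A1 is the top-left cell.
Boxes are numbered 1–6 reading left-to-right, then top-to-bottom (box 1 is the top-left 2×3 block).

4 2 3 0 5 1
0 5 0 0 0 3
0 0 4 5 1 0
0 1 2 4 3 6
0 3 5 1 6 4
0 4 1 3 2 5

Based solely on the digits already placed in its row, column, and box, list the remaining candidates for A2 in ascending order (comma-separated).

Row 2 already contains {3, 5}.
Column A already contains {4}.
Its 2×3 block (box 1) already contains {2, 3, 4, 5}.
Removing those from 1–6 leaves {1, 6} as the candidates for A2.

1,6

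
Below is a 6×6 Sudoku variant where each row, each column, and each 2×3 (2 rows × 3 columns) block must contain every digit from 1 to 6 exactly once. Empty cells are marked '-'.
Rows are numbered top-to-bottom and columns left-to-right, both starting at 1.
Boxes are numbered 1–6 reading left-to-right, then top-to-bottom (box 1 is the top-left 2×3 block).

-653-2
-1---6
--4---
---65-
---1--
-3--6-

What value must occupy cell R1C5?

1

Cell R1C5 itself could take any of {1, 4} by direct elimination.
Consider where 1 can go in row 1.
R1C1 is out (box 1 already has a 1).
So the only cell in row 1 that can hold 1 is R1C5.
Therefore R1C5 = 1.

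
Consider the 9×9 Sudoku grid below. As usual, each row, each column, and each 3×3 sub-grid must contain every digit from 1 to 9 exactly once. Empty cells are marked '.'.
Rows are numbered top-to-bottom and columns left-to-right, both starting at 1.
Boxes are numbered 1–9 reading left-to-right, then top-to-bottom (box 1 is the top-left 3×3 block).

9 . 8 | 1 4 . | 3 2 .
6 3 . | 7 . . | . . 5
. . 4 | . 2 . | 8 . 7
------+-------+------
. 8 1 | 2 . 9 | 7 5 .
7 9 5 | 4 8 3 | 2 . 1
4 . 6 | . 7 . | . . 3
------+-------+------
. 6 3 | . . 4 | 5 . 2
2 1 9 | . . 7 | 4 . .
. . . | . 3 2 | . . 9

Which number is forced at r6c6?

Cell r6c6 itself could take any of {1, 5} by direct elimination.
Consider where 1 can go in row 6.
r6c2 is out (column 2 already has a 1).
r6c4 is out (column 4 already has a 1).
r6c7 is out (box 6 already has a 1).
r6c8 is out (box 6 already has a 1).
So the only cell in row 6 that can hold 1 is r6c6.
Therefore r6c6 = 1.

1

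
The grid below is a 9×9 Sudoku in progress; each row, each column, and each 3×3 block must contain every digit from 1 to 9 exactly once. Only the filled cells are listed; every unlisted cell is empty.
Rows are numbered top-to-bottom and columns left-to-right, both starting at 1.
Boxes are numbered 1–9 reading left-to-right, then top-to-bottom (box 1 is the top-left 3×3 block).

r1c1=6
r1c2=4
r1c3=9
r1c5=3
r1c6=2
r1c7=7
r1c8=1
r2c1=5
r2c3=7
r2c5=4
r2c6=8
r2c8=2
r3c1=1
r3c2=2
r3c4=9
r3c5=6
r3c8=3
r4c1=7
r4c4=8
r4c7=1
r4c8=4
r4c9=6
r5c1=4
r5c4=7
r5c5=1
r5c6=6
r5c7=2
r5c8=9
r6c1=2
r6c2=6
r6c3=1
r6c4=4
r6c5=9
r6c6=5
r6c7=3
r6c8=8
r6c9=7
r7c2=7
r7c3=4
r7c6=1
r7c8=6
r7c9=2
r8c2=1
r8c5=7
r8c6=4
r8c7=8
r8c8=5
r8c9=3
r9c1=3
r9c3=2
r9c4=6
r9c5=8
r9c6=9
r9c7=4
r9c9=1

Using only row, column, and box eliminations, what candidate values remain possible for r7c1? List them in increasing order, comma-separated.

Row 7 already contains {1, 2, 4, 6, 7}.
Column 1 already contains {1, 2, 3, 4, 5, 6, 7}.
Its 3×3 block (box 7) already contains {1, 2, 3, 4, 7}.
Removing those from 1–9 leaves {8, 9} as the candidates for r7c1.

8,9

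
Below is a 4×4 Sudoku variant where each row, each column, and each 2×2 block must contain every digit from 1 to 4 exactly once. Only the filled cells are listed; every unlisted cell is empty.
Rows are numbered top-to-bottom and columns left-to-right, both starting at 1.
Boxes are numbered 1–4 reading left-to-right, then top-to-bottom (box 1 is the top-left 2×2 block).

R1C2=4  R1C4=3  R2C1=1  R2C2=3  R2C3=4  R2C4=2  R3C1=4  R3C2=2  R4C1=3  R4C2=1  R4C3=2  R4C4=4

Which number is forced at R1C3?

1

Row 1 already contains {3, 4}.
Column 3 already contains {2, 4}.
Its 2×2 block (box 2) already contains {2, 3, 4}.
The only value from 1–4 not eliminated is 1, so R1C3 = 1.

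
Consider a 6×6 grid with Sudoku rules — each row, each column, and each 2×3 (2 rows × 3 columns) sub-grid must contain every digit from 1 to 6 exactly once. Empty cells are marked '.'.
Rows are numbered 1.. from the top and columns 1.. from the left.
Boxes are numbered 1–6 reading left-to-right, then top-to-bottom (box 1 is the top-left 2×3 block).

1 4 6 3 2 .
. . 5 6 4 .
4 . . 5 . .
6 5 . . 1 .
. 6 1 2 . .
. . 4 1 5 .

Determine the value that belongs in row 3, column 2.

1

Cell row 3, column 2 itself could take any of {1, 2, 3} by direct elimination.
Consider where 1 can go in column 2.
row 2, column 2 is out (box 1 already has a 1).
row 6, column 2 is out (row 6 already has a 1).
So the only cell in column 2 that can hold 1 is row 3, column 2.
Therefore row 3, column 2 = 1.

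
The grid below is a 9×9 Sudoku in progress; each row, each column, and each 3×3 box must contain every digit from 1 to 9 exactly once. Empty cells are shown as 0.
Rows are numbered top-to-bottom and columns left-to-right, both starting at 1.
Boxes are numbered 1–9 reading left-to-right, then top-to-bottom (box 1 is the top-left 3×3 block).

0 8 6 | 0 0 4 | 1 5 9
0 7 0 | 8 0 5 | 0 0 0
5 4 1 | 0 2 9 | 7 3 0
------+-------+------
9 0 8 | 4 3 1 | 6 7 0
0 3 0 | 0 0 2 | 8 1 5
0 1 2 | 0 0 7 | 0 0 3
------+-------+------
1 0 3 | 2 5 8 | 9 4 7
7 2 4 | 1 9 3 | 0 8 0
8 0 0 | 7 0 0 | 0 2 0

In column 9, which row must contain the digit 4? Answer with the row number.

2

Consider where 4 can go in column 9.
R3C9 is out (row 3 already has a 4).
R4C9 is out (row 4 already has a 4).
R8C9 is out (row 8 already has a 4).
R9C9 is out (box 9 already has a 4).
So the only cell in column 9 that can hold 4 is R2C9.
That is row 2.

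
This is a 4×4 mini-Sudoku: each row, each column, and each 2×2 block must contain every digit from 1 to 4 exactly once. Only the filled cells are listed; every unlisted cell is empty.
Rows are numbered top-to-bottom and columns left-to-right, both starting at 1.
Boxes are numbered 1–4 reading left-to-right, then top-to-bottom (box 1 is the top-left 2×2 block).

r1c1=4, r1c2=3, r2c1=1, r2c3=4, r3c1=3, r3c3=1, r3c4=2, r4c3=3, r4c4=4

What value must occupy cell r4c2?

1

Cell r4c2 itself could take any of {1, 2} by direct elimination.
Consider where 1 can go in column 2.
r2c2 is out (row 2 already has a 1).
r3c2 is out (row 3 already has a 1).
So the only cell in column 2 that can hold 1 is r4c2.
Therefore r4c2 = 1.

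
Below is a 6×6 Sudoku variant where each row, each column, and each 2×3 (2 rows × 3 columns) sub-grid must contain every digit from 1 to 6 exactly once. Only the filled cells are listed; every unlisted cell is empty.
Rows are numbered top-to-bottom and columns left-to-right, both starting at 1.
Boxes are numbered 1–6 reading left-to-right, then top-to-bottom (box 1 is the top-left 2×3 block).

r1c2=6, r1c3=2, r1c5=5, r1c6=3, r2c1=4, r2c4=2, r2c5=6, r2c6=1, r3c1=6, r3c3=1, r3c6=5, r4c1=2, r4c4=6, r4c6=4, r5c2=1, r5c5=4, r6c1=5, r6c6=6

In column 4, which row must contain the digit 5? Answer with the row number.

Consider where 5 can go in column 4.
r1c4 is out (row 1 already has a 5).
r3c4 is out (row 3 already has a 5).
r6c4 is out (row 6 already has a 5).
So the only cell in column 4 that can hold 5 is r5c4.
That is row 5.

5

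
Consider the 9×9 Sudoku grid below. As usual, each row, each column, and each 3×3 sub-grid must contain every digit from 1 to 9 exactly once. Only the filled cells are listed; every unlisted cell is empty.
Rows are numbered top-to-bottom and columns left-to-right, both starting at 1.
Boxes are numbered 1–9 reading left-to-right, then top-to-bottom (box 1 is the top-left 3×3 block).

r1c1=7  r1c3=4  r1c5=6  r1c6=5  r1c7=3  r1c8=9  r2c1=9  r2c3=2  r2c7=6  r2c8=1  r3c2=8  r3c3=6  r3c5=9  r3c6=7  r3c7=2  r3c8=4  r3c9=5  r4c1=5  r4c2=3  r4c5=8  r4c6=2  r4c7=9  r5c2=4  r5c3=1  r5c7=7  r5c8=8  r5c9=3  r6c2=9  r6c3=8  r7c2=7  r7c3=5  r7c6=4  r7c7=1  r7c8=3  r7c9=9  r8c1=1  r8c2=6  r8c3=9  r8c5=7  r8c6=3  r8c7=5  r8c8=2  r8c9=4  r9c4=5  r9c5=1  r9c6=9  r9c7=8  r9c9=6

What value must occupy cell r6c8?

5

Cell r6c8 itself could take any of {5, 6} by direct elimination.
Consider where 5 can go in box 6.
r4c8 is out (row 4 already has a 5).
r4c9 is out (row 4 already has a 5).
r6c7 is out (column 7 already has a 5).
r6c9 is out (column 9 already has a 5).
So the only cell in box 6 that can hold 5 is r6c8.
Therefore r6c8 = 5.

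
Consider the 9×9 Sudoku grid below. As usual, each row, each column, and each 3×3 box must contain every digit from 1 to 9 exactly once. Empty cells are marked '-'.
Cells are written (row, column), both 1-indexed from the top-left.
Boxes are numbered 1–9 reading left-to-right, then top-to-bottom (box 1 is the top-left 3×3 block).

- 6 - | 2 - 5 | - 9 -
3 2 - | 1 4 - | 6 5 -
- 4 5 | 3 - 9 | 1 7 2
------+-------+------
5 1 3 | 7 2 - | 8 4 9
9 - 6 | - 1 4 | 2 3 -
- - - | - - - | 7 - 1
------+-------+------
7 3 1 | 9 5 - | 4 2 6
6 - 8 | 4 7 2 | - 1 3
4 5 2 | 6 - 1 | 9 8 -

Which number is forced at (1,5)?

8

Row 1 already contains {2, 5, 6, 9}.
Column 5 already contains {1, 2, 4, 5, 7}.
Its 3×3 block (box 2) already contains {1, 2, 3, 4, 5, 9}.
The only value from 1–9 not eliminated is 8, so (1,5) = 8.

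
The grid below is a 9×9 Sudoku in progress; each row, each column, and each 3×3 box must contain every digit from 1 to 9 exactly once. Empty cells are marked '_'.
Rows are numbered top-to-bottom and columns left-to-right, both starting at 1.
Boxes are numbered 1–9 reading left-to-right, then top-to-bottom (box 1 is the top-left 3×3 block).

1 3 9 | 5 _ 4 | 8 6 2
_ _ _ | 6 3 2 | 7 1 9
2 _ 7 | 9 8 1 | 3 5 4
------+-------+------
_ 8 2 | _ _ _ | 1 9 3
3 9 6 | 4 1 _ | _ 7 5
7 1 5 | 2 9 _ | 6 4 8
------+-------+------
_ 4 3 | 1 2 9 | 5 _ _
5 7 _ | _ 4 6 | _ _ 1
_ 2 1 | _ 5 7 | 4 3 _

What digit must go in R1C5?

Row 1 already contains {1, 2, 3, 4, 5, 6, 8, 9}.
Column 5 already contains {1, 2, 3, 4, 5, 8, 9}.
Its 3×3 block (box 2) already contains {1, 2, 3, 4, 5, 6, 8, 9}.
The only value from 1–9 not eliminated is 7, so R1C5 = 7.

7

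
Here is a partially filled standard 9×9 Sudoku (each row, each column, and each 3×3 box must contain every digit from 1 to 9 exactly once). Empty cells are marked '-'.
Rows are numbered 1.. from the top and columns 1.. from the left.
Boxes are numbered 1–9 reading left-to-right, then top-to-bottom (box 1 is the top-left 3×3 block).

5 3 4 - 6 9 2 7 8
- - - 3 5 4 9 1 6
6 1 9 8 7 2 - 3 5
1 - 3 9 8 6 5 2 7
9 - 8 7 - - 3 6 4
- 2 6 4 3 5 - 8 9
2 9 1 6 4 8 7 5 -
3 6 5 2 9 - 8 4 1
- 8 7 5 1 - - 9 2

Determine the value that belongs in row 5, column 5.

2

Row 5 already contains {3, 4, 6, 7, 8, 9}.
Column 5 already contains {1, 3, 4, 5, 6, 7, 8, 9}.
Its 3×3 block (box 5) already contains {3, 4, 5, 6, 7, 8, 9}.
The only value from 1–9 not eliminated is 2, so row 5, column 5 = 2.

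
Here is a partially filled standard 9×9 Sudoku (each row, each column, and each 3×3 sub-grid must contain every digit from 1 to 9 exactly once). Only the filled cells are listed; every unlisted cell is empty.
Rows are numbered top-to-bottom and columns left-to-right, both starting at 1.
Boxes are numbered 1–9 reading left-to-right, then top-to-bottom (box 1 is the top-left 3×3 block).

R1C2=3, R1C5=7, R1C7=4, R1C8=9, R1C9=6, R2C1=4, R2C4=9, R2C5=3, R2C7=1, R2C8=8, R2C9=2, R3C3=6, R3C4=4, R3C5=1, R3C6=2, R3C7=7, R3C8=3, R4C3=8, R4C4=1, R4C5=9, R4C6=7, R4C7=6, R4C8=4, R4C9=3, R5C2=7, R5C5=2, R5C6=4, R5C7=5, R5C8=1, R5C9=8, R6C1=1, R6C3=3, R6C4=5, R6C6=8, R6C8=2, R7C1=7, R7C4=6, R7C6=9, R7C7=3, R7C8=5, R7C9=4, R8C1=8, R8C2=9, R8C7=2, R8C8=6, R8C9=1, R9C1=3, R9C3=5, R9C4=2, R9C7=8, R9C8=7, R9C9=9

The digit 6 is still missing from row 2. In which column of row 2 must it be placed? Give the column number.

Consider where 6 can go in row 2.
R2C2 is out (box 1 already has a 6).
R2C3 is out (column 3 already has a 6).
So the only cell in row 2 that can hold 6 is R2C6.
That is column 6.

6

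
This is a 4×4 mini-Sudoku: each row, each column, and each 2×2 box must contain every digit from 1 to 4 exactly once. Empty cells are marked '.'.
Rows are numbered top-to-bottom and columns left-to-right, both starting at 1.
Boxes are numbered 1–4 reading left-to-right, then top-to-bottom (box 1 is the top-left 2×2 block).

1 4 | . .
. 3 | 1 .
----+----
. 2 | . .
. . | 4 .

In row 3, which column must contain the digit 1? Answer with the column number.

Consider where 1 can go in row 3.
r3c1 is out (column 1 already has a 1).
r3c3 is out (column 3 already has a 1).
So the only cell in row 3 that can hold 1 is r3c4.
That is column 4.

4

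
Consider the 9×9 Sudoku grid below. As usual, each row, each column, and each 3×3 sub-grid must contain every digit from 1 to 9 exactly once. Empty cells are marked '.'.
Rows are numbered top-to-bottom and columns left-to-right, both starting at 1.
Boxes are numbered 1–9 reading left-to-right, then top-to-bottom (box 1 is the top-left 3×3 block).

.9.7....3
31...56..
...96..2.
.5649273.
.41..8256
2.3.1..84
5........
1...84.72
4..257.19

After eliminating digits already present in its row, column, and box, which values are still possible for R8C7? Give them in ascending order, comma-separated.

3,5

Row 8 already contains {1, 2, 4, 7, 8}.
Column 7 already contains {2, 6, 7}.
Its 3×3 block (box 9) already contains {1, 2, 7, 9}.
Removing those from 1–9 leaves {3, 5} as the candidates for R8C7.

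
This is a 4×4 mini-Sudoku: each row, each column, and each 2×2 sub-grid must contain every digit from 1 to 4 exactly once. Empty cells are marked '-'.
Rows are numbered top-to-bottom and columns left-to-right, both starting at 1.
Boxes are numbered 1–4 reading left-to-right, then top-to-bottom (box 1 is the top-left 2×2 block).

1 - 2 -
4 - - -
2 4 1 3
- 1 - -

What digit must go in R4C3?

4

Row 4 already contains {1}.
Column 3 already contains {1, 2}.
Its 2×2 block (box 4) already contains {1, 3}.
The only value from 1–4 not eliminated is 4, so R4C3 = 4.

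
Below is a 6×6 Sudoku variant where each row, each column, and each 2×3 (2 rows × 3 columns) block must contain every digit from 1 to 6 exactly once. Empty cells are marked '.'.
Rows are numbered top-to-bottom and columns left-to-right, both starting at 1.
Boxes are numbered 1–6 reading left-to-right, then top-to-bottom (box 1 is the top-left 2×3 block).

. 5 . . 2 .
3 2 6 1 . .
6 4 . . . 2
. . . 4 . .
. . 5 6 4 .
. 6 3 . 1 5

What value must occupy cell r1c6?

Cell r1c6 itself could take any of {3, 4, 6} by direct elimination.
Consider where 6 can go in row 1.
r1c1 is out (column 1 already has a 6).
r1c3 is out (column 3 already has a 6).
r1c4 is out (column 4 already has a 6).
So the only cell in row 1 that can hold 6 is r1c6.
Therefore r1c6 = 6.

6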